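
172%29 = 27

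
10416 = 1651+8765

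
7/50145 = 7/50145=0.00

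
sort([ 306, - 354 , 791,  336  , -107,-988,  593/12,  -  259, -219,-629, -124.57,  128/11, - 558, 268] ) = [- 988, - 629, - 558, - 354,-259,- 219,  -  124.57 , - 107,128/11,593/12, 268,  306,  336,791 ] 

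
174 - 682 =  - 508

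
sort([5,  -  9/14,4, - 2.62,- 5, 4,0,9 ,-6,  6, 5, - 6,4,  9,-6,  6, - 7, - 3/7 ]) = [ - 7,-6, - 6, - 6, - 5, - 2.62, - 9/14,-3/7,  0, 4, 4, 4, 5, 5,  6,6,  9, 9 ] 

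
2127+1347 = 3474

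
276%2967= 276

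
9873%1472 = 1041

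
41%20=1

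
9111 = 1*9111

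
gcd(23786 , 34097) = 7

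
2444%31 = 26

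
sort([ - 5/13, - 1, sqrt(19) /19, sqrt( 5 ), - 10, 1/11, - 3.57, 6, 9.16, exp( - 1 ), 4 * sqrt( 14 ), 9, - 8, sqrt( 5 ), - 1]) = [ - 10, - 8, - 3.57, - 1, - 1, - 5/13 , 1/11,sqrt(19) /19, exp(-1),  sqrt(5), sqrt(5),6, 9 , 9.16, 4 * sqrt(14)]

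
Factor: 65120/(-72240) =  - 2^1*3^ ( -1 )*7^(-1)*11^1*37^1*43^(-1) = -814/903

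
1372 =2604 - 1232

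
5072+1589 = 6661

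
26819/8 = 26819/8 = 3352.38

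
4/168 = 1/42 =0.02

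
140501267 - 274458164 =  - 133956897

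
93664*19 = 1779616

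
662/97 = 662/97= 6.82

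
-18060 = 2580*( - 7 )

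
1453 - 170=1283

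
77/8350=77/8350= 0.01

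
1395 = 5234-3839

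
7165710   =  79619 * 90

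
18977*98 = 1859746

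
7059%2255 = 294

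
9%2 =1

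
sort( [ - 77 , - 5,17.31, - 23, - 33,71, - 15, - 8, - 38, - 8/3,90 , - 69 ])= [ - 77, - 69, - 38, - 33, - 23,-15,-8, - 5, - 8/3,  17.31,  71, 90]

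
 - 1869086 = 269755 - 2138841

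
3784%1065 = 589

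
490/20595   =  98/4119  =  0.02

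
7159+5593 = 12752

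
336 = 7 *48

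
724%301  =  122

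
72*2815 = 202680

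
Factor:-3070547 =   -  3070547^1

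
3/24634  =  3/24634 = 0.00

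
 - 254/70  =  -4 + 13/35 = -  3.63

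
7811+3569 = 11380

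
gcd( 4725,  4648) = 7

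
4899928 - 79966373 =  - 75066445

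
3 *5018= 15054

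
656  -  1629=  - 973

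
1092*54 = 58968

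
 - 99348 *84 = - 8345232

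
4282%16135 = 4282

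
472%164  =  144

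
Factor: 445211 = 13^1*23^1*1489^1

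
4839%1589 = 72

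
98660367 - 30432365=68228002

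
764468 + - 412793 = 351675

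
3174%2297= 877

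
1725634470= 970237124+755397346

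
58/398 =29/199 = 0.15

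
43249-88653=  - 45404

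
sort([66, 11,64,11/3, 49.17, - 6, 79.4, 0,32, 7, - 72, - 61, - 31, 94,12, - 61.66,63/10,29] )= [ - 72, - 61.66, - 61,-31, - 6, 0, 11/3, 63/10,7,11, 12, 29,32,49.17, 64, 66, 79.4, 94 ]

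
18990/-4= - 4748 + 1/2 = - 4747.50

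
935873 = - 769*( - 1217 ) 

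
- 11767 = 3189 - 14956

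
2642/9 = 293 + 5/9 = 293.56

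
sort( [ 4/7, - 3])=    [ - 3, 4/7] 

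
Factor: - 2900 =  - 2^2 * 5^2*29^1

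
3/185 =3/185=   0.02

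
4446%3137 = 1309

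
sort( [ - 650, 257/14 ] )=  [ - 650, 257/14 ]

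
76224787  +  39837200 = 116061987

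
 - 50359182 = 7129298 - 57488480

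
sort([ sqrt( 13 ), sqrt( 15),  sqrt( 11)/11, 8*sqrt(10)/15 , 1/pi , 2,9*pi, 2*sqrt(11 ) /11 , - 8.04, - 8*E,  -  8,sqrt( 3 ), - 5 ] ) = [ - 8*E, - 8.04, - 8 , - 5,sqrt( 11 ) /11 , 1/pi,  2*sqrt( 11 )/11,8*sqrt(10) /15, sqrt(3),2,sqrt(13 ), sqrt( 15),9 * pi]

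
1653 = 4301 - 2648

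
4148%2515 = 1633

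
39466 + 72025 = 111491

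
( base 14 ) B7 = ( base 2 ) 10100001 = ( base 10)161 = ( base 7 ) 320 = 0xA1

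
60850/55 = 1106 + 4/11 = 1106.36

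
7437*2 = 14874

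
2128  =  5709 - 3581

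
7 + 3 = 10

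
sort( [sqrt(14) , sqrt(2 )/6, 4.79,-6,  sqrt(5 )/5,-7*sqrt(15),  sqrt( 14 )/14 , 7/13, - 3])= [-7 * sqrt(15 ) , - 6, - 3, sqrt(2) /6,sqrt(14 )/14 , sqrt(5) /5,7/13 , sqrt( 14 ),4.79 ]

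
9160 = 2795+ 6365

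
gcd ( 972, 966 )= 6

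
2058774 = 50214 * 41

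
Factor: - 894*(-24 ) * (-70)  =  -2^5*3^2*5^1 * 7^1*149^1 = - 1501920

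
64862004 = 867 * 74812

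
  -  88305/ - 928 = 3045/32  =  95.16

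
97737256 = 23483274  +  74253982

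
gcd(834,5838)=834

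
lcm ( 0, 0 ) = 0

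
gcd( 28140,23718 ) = 402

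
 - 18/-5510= 9/2755 = 0.00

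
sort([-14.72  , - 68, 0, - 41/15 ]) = [  -  68,  -  14.72, - 41/15,0 ]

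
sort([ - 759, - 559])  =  [ - 759, - 559]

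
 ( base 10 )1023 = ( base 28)18f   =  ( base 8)1777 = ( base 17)393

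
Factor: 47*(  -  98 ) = -4606 =- 2^1 * 7^2*47^1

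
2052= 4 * 513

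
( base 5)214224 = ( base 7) 30455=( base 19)11BA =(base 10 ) 7439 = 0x1D0F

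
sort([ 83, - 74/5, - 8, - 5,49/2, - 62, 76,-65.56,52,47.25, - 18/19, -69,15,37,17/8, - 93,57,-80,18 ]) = [ - 93 , - 80, - 69, - 65.56,-62, - 74/5, - 8, - 5, - 18/19,17/8,15,18, 49/2,  37, 47.25, 52,57,76, 83 ]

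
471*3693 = 1739403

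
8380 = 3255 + 5125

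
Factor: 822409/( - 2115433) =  - 7^1*17^1*6911^1*2115433^( - 1)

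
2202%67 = 58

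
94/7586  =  47/3793 =0.01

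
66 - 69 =-3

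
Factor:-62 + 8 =-2^1*3^3 = - 54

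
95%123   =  95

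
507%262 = 245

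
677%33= 17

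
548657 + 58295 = 606952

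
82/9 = 9 + 1/9 = 9.11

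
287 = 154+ 133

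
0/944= 0 = 0.00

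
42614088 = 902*47244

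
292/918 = 146/459 = 0.32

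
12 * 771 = 9252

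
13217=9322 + 3895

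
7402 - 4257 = 3145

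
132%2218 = 132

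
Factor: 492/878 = 246/439 = 2^1*3^1* 41^1*439^( - 1 ) 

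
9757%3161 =274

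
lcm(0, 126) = 0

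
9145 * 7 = 64015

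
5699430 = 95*59994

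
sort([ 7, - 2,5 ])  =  [ - 2,  5, 7]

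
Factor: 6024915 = 3^3*5^1 * 13^1*3433^1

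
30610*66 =2020260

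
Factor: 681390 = 2^1 * 3^2*5^1*67^1*113^1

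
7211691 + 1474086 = 8685777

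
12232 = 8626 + 3606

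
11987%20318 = 11987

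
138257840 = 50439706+87818134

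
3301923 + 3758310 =7060233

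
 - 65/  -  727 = 65/727 = 0.09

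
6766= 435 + 6331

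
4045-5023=-978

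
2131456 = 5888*362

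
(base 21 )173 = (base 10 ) 591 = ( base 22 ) 14J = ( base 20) 19b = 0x24F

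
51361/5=51361/5  =  10272.20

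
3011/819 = 3011/819 = 3.68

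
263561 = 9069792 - 8806231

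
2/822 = 1/411= 0.00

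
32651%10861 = 68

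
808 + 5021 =5829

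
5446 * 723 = 3937458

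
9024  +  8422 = 17446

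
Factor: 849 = 3^1*283^1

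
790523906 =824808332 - 34284426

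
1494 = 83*18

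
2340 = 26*90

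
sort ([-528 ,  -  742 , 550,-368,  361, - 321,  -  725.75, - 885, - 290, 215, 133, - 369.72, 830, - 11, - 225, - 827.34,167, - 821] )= [ - 885,-827.34, - 821,-742,  -  725.75,- 528, - 369.72, - 368,-321, - 290, - 225, - 11, 133, 167,215 , 361, 550, 830 ] 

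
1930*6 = 11580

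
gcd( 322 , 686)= 14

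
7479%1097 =897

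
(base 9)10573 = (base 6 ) 52320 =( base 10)7032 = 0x1b78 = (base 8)15570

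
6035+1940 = 7975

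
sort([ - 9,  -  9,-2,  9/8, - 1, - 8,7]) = [-9, - 9, - 8, - 2, - 1,9/8,7 ]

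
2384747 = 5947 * 401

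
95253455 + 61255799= 156509254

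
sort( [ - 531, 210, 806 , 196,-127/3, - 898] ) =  [ - 898, - 531, - 127/3,196, 210, 806 ]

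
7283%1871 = 1670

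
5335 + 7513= 12848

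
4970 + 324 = 5294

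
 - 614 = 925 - 1539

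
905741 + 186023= 1091764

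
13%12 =1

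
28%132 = 28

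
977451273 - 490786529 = 486664744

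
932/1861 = 932/1861 = 0.50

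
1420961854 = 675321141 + 745640713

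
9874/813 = 9874/813 = 12.15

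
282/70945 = 282/70945 = 0.00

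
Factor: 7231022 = 2^1 * 761^1 * 4751^1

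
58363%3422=189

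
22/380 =11/190=0.06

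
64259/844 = 64259/844 = 76.14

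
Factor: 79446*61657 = 4898402022 = 2^1*3^1 * 13241^1*61657^1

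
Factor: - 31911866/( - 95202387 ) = 4558838/13600341 = 2^1* 3^( - 2)*43^ (- 1)*113^ ( - 1 ) * 311^( - 1)*2279419^1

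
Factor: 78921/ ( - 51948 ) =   -  79/52 = -2^( -2)*13^( - 1)*79^1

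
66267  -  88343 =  - 22076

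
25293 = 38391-13098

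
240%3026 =240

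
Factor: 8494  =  2^1*31^1*137^1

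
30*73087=2192610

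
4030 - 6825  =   - 2795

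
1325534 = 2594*511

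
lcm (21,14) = 42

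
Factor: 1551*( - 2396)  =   - 2^2*3^1*11^1*47^1*599^1=   - 3716196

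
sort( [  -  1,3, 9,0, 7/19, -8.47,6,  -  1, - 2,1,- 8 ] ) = [ - 8.47, - 8,- 2, - 1,-1,0,7/19,  1, 3,6, 9]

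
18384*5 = 91920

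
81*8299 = 672219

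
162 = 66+96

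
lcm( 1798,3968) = 115072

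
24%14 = 10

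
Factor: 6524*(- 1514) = - 9877336 = - 2^3*7^1*233^1 * 757^1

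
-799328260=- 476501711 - 322826549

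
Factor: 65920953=3^1*7^1*887^1 * 3539^1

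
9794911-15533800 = - 5738889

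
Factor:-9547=-9547^1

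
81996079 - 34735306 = 47260773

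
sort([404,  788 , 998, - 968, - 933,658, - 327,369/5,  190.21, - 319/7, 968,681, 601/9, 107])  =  [ - 968,  -  933, - 327, - 319/7,601/9,369/5,107, 190.21,404, 658,681 , 788,968,998] 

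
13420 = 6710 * 2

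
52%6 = 4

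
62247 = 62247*1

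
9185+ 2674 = 11859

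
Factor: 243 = 3^5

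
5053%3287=1766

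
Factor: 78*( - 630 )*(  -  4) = 2^4 * 3^3 * 5^1*7^1*13^1 = 196560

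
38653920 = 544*71055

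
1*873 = 873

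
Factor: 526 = 2^1*263^1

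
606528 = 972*624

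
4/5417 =4/5417 = 0.00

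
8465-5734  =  2731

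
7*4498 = 31486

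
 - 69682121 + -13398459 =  - 83080580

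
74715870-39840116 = 34875754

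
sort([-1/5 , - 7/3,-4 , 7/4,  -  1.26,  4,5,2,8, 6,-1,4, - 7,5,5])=[ - 7, - 4,-7/3, - 1.26,-1,-1/5,7/4 , 2,4, 4,5 , 5, 5 , 6,8]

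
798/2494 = 399/1247 = 0.32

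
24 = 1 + 23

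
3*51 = 153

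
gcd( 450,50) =50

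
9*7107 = 63963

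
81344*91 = 7402304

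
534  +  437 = 971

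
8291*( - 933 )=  - 7735503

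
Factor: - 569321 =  - 569321^1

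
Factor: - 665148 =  - 2^2*3^1*11^1*5039^1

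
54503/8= 54503/8 = 6812.88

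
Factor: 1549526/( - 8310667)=-2^1*11^2 * 19^1*337^1*8310667^(-1)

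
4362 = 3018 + 1344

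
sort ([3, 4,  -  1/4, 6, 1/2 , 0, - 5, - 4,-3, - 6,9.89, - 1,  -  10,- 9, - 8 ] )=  [- 10, - 9, - 8,  -  6,  -  5 , - 4, - 3, - 1, - 1/4, 0, 1/2, 3, 4, 6,9.89] 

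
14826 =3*4942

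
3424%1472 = 480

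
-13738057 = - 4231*3247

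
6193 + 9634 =15827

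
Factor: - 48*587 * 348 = - 2^6*3^2*29^1*587^1= - 9805248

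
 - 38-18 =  - 56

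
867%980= 867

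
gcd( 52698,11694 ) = 6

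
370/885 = 74/177 = 0.42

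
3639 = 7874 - 4235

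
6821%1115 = 131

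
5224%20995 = 5224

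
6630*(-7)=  - 46410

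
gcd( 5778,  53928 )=1926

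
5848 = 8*731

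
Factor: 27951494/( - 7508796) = -2^( - 1 )*3^( - 1)*29^(-1)*2683^1 * 5209^1*21577^( - 1) = - 13975747/3754398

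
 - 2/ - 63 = 2/63 = 0.03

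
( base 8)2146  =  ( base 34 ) X4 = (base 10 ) 1126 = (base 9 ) 1481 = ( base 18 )38a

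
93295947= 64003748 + 29292199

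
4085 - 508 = 3577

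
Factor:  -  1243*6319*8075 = -5^2*11^1 * 17^1*19^1 * 71^1*89^1 * 113^1 = - 63425224775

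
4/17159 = 4/17159  =  0.00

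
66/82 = 33/41 = 0.80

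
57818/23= 57818/23=2513.83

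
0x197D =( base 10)6525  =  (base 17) 159e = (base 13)2c7c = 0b1100101111101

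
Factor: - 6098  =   - 2^1*3049^1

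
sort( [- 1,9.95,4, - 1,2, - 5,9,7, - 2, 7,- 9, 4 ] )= [ - 9, - 5 ,-2,-1, - 1 , 2,4,4 , 7,7, 9, 9.95]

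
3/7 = 3/7 =0.43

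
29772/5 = 29772/5=5954.40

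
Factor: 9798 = 2^1*3^1*23^1 * 71^1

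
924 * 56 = 51744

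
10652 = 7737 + 2915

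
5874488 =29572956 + -23698468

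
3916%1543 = 830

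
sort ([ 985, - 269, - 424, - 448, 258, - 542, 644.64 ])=[ - 542, - 448, - 424, - 269, 258, 644.64, 985] 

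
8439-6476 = 1963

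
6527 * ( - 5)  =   - 32635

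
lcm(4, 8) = 8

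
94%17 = 9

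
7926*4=31704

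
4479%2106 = 267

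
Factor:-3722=-2^1*1861^1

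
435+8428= 8863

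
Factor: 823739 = 7^2* 16811^1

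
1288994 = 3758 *343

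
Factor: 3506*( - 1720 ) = -6030320 = - 2^4*5^1 * 43^1*1753^1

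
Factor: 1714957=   1714957^1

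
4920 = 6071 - 1151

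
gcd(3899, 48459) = 557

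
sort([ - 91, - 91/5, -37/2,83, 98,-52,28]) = [- 91, -52,  -  37/2,-91/5 , 28,  83,98]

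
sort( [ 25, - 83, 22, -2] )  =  [  -  83, - 2, 22,25]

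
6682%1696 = 1594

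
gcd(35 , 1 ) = 1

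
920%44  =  40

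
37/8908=37/8908 = 0.00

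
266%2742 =266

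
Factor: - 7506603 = -3^2*13^1*83^1*773^1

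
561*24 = 13464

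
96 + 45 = 141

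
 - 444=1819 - 2263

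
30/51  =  10/17 = 0.59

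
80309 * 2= 160618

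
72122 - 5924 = 66198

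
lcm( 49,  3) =147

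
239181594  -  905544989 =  - 666363395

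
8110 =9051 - 941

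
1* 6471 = 6471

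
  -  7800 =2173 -9973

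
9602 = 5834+3768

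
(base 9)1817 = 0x571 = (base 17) 4dg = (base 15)62D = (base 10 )1393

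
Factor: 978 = 2^1 * 3^1 * 163^1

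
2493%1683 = 810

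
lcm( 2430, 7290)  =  7290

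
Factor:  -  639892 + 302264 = -2^2*84407^1=-  337628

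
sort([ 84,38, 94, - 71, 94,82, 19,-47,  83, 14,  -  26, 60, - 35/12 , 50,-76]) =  [-76, - 71,-47, - 26, - 35/12, 14,19, 38, 50, 60, 82, 83, 84, 94, 94 ] 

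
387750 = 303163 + 84587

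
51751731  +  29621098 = 81372829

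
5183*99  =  513117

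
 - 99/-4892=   99/4892 =0.02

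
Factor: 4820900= 2^2*5^2*7^1 *71^1*97^1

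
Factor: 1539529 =43^1 * 35803^1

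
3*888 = 2664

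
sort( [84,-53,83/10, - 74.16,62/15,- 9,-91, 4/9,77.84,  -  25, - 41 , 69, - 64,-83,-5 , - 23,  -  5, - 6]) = [-91 ,-83,- 74.16 , - 64, - 53, - 41, - 25,  -  23, - 9, - 6,-5, - 5, 4/9 , 62/15 , 83/10,69,77.84,84]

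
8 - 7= 1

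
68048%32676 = 2696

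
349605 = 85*4113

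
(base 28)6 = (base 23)6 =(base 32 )6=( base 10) 6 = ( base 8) 6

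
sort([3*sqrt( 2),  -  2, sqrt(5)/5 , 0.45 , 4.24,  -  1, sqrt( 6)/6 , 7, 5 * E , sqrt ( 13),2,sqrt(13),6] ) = [-2, - 1, sqrt( 6)/6, sqrt( 5) /5,0.45,  2,sqrt( 13),sqrt( 13 ), 4.24,  3 * sqrt( 2),  6,7, 5*E] 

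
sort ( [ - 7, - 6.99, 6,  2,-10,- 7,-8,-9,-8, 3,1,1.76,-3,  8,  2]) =[  -  10 ,- 9, - 8,-8, - 7, - 7,-6.99,  -  3, 1,  1.76, 2, 2,  3, 6, 8 ]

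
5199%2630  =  2569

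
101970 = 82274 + 19696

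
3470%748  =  478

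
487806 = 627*778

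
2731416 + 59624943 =62356359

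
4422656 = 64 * 69104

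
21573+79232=100805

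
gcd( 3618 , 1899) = 9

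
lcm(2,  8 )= 8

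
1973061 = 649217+1323844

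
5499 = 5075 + 424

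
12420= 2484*5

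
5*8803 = 44015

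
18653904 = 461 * 40464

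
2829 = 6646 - 3817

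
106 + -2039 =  - 1933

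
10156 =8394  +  1762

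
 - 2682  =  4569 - 7251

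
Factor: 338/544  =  2^(- 4)*13^2*17^( - 1)=   169/272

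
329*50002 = 16450658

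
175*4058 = 710150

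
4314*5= 21570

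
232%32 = 8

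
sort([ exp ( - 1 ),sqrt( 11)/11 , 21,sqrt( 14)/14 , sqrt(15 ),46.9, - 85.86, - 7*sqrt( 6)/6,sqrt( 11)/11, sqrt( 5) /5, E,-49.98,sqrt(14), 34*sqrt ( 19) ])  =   [ - 85.86, - 49.98, - 7*sqrt (6 )/6, sqrt( 14 ) /14, sqrt( 11 )/11,sqrt(11 ) /11,exp( - 1 ),sqrt (5 ) /5, E , sqrt(14),sqrt ( 15 ),21,  46.9, 34 * sqrt( 19) ]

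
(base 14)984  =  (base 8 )3530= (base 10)1880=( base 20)4e0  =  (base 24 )368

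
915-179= 736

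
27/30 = 9/10 = 0.90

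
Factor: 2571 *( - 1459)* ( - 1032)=2^3*3^2*43^1*857^1*1459^1 = 3871123848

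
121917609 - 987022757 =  - 865105148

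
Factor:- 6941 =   -  11^1*631^1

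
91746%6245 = 4316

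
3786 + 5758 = 9544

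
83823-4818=79005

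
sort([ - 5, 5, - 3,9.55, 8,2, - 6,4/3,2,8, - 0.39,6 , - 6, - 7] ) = [-7,- 6, -6, - 5, - 3, - 0.39 , 4/3,2,2, 5,6, 8,8, 9.55] 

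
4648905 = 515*9027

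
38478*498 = 19162044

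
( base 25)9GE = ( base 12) 35B3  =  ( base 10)6039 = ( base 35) 4WJ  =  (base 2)1011110010111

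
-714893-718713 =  - 1433606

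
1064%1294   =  1064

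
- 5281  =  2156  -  7437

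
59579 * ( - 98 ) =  - 5838742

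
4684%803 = 669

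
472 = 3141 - 2669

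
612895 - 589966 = 22929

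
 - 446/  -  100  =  223/50 = 4.46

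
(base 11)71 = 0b1001110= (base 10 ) 78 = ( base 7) 141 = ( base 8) 116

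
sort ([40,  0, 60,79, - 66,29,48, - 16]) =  [ - 66,- 16, 0, 29, 40,  48,  60, 79 ]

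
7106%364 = 190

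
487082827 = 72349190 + 414733637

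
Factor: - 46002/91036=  - 2091/4138= - 2^( - 1 )*3^1*17^1*41^1*2069^( - 1)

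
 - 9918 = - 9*1102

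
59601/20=59601/20 = 2980.05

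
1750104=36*48614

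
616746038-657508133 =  -40762095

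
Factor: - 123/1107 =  - 1/9 =- 3^( - 2 )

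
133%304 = 133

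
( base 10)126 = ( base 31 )42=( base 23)5b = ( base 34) 3o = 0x7e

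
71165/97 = 71165/97 = 733.66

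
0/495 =0=0.00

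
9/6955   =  9/6955  =  0.00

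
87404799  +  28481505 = 115886304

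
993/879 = 1 + 38/293 = 1.13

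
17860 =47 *380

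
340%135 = 70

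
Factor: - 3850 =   -  2^1*5^2 * 7^1*11^1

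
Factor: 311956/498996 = 3^( - 2)*83^ ( - 1 )*467^1  =  467/747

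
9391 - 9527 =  - 136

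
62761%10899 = 8266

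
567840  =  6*94640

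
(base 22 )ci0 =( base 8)14074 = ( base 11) 4730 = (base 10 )6204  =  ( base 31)6e4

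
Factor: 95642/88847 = 2^1*11^(-1 ) * 17^1 * 29^1  *41^( -1) * 97^1 * 197^( - 1 ) 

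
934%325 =284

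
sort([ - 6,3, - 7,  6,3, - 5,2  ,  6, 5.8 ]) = [ - 7, - 6, - 5 , 2, 3,3,  5.8, 6,6] 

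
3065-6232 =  - 3167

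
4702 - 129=4573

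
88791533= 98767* 899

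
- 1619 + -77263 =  - 78882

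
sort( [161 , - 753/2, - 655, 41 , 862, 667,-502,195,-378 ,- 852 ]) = [-852, - 655, - 502, - 378,  -  753/2,41,  161,195,667, 862 ]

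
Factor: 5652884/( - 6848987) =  - 2^2*19^(  -  1 )*547^(-1) * 659^(  -  1 )*1413221^1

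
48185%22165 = 3855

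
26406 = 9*2934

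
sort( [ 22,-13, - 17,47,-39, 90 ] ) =[-39, - 17,-13, 22, 47, 90 ]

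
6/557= 6/557 = 0.01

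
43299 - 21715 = 21584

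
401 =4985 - 4584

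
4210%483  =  346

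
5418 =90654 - 85236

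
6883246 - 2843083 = 4040163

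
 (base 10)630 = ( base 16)276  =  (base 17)231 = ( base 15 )2C0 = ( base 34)ii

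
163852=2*81926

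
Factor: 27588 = 2^2  *3^1 * 11^2*19^1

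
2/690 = 1/345 = 0.00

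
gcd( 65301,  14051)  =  1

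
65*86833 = 5644145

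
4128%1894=340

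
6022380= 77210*78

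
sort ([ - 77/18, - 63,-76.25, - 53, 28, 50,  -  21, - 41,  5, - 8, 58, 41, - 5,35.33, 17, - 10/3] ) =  [ - 76.25,-63, - 53,-41, - 21, - 8, - 5 , - 77/18,-10/3, 5,  17,28,35.33,41,50,58 ]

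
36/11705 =36/11705 =0.00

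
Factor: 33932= 2^2*17^1*499^1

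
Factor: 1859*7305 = 3^1*5^1 *11^1 * 13^2*487^1 = 13579995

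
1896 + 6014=7910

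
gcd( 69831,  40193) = 1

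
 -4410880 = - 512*8615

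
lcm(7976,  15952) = 15952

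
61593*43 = 2648499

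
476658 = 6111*78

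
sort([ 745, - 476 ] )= [ - 476, 745] 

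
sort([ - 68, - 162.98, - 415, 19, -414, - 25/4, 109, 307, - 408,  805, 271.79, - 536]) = [ - 536, -415, - 414, - 408,-162.98, - 68, - 25/4, 19, 109, 271.79 , 307,805]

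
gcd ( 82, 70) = 2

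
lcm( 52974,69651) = 3761154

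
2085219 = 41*50859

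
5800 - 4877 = 923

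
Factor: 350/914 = 5^2  *  7^1*457^(-1)  =  175/457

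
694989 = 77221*9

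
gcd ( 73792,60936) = 8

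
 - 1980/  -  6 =330 + 0/1 = 330.00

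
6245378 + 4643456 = 10888834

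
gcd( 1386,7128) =198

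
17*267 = 4539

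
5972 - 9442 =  - 3470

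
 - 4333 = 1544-5877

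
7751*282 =2185782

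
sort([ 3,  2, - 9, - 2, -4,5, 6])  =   [ - 9, - 4,  -  2 , 2, 3, 5 , 6] 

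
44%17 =10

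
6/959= 6/959= 0.01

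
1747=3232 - 1485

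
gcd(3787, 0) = 3787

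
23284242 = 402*57921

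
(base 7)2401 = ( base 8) 1563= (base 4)31303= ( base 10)883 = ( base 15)3dd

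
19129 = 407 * 47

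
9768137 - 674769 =9093368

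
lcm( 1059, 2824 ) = 8472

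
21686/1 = 21686 = 21686.00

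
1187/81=1187/81 = 14.65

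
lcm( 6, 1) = 6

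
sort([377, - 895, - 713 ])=[ - 895,-713, 377]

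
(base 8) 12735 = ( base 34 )4sl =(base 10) 5597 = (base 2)1010111011101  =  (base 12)32a5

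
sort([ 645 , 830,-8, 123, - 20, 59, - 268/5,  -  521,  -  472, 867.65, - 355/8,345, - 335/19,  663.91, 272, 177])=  [ - 521, - 472 ,  -  268/5, - 355/8, - 20, -335/19, - 8, 59, 123 , 177,272, 345, 645,663.91, 830, 867.65 ] 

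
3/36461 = 3/36461 = 0.00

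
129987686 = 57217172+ 72770514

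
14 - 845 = -831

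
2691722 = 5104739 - 2413017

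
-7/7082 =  - 7/7082 = -0.00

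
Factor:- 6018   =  -2^1*3^1*17^1*59^1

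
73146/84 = 12191/14= 870.79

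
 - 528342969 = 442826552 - 971169521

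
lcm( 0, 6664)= 0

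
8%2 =0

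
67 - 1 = 66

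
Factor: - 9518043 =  - 3^1 * 3172681^1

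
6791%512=135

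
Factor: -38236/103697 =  - 316/857=   - 2^2 * 79^1*857^( - 1)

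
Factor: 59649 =3^1* 59^1*337^1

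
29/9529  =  29/9529 = 0.00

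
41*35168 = 1441888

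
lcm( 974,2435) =4870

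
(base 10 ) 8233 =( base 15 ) 268d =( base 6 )102041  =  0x2029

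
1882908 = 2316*813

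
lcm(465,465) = 465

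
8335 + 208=8543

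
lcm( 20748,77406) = 2012556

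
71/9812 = 71/9812=0.01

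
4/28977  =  4/28977= 0.00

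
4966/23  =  4966/23 = 215.91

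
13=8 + 5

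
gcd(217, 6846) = 7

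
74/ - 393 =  - 74/393  =  - 0.19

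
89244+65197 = 154441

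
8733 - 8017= 716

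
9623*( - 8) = -76984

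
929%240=209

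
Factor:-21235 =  -5^1*31^1* 137^1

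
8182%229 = 167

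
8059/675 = 11  +  634/675 = 11.94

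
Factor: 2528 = 2^5 * 79^1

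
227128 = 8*28391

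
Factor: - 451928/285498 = - 13292/8397= - 2^2*  3^(  -  3) * 311^( - 1) * 3323^1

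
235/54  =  4 + 19/54 = 4.35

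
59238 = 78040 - 18802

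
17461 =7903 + 9558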